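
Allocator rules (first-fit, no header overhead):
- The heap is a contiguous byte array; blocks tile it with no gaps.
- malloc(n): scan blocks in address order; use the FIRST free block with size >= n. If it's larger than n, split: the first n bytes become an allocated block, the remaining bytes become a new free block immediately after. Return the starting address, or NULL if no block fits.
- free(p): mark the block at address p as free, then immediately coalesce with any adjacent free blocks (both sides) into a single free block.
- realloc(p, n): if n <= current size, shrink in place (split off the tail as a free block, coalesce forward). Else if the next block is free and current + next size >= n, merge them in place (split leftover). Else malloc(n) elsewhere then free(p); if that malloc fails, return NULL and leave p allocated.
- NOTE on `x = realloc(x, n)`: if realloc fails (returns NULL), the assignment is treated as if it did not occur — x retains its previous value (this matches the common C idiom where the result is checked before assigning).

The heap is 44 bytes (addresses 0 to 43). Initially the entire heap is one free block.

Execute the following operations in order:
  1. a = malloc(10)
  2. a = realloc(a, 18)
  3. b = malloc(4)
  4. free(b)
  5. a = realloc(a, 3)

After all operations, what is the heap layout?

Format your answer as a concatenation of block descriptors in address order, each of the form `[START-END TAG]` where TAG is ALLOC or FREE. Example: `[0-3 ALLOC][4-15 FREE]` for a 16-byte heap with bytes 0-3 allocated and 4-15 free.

Op 1: a = malloc(10) -> a = 0; heap: [0-9 ALLOC][10-43 FREE]
Op 2: a = realloc(a, 18) -> a = 0; heap: [0-17 ALLOC][18-43 FREE]
Op 3: b = malloc(4) -> b = 18; heap: [0-17 ALLOC][18-21 ALLOC][22-43 FREE]
Op 4: free(b) -> (freed b); heap: [0-17 ALLOC][18-43 FREE]
Op 5: a = realloc(a, 3) -> a = 0; heap: [0-2 ALLOC][3-43 FREE]

Answer: [0-2 ALLOC][3-43 FREE]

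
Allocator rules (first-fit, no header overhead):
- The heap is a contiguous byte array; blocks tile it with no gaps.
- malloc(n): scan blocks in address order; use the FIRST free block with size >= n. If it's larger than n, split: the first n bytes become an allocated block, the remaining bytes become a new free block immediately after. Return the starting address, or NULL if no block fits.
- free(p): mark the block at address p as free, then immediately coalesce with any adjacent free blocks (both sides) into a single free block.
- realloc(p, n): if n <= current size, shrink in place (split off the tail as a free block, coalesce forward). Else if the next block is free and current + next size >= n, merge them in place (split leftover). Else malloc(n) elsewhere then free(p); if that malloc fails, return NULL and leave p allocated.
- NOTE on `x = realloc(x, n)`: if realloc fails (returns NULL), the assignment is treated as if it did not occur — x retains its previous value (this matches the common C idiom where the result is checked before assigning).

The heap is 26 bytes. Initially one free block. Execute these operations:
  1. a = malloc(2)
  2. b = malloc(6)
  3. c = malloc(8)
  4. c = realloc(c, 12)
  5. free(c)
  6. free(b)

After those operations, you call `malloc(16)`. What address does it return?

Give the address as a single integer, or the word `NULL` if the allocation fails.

Answer: 2

Derivation:
Op 1: a = malloc(2) -> a = 0; heap: [0-1 ALLOC][2-25 FREE]
Op 2: b = malloc(6) -> b = 2; heap: [0-1 ALLOC][2-7 ALLOC][8-25 FREE]
Op 3: c = malloc(8) -> c = 8; heap: [0-1 ALLOC][2-7 ALLOC][8-15 ALLOC][16-25 FREE]
Op 4: c = realloc(c, 12) -> c = 8; heap: [0-1 ALLOC][2-7 ALLOC][8-19 ALLOC][20-25 FREE]
Op 5: free(c) -> (freed c); heap: [0-1 ALLOC][2-7 ALLOC][8-25 FREE]
Op 6: free(b) -> (freed b); heap: [0-1 ALLOC][2-25 FREE]
malloc(16): first-fit scan over [0-1 ALLOC][2-25 FREE] -> 2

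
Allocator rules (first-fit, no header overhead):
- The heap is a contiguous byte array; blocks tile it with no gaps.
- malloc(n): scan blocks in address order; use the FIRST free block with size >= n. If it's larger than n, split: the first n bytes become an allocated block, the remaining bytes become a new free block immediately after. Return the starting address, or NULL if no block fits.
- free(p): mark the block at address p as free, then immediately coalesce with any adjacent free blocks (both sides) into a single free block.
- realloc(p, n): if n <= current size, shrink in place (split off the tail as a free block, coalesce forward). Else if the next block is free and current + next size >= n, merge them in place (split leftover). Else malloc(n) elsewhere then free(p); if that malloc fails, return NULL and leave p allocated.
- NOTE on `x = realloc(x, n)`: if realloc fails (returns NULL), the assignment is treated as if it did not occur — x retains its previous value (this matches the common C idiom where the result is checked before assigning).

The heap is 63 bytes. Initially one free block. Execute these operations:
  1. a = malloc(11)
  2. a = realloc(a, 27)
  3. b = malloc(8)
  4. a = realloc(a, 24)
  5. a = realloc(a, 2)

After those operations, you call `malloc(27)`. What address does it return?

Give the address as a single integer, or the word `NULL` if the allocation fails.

Answer: 35

Derivation:
Op 1: a = malloc(11) -> a = 0; heap: [0-10 ALLOC][11-62 FREE]
Op 2: a = realloc(a, 27) -> a = 0; heap: [0-26 ALLOC][27-62 FREE]
Op 3: b = malloc(8) -> b = 27; heap: [0-26 ALLOC][27-34 ALLOC][35-62 FREE]
Op 4: a = realloc(a, 24) -> a = 0; heap: [0-23 ALLOC][24-26 FREE][27-34 ALLOC][35-62 FREE]
Op 5: a = realloc(a, 2) -> a = 0; heap: [0-1 ALLOC][2-26 FREE][27-34 ALLOC][35-62 FREE]
malloc(27): first-fit scan over [0-1 ALLOC][2-26 FREE][27-34 ALLOC][35-62 FREE] -> 35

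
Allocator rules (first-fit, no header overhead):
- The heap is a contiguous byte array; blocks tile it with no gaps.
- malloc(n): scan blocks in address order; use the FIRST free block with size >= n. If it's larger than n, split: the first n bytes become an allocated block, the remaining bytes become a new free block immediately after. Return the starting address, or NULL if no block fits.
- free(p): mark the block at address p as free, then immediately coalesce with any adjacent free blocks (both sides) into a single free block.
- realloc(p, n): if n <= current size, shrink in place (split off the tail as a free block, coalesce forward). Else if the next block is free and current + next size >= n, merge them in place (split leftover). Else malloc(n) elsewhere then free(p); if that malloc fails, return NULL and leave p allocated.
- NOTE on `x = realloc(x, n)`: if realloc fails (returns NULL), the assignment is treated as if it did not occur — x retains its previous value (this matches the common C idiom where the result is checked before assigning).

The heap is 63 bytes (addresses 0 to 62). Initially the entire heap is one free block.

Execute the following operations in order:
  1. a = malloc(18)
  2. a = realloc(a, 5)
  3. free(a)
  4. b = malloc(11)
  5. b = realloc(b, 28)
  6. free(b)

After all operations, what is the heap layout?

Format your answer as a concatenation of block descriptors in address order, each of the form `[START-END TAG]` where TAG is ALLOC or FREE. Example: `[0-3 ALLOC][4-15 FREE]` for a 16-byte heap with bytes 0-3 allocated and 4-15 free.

Op 1: a = malloc(18) -> a = 0; heap: [0-17 ALLOC][18-62 FREE]
Op 2: a = realloc(a, 5) -> a = 0; heap: [0-4 ALLOC][5-62 FREE]
Op 3: free(a) -> (freed a); heap: [0-62 FREE]
Op 4: b = malloc(11) -> b = 0; heap: [0-10 ALLOC][11-62 FREE]
Op 5: b = realloc(b, 28) -> b = 0; heap: [0-27 ALLOC][28-62 FREE]
Op 6: free(b) -> (freed b); heap: [0-62 FREE]

Answer: [0-62 FREE]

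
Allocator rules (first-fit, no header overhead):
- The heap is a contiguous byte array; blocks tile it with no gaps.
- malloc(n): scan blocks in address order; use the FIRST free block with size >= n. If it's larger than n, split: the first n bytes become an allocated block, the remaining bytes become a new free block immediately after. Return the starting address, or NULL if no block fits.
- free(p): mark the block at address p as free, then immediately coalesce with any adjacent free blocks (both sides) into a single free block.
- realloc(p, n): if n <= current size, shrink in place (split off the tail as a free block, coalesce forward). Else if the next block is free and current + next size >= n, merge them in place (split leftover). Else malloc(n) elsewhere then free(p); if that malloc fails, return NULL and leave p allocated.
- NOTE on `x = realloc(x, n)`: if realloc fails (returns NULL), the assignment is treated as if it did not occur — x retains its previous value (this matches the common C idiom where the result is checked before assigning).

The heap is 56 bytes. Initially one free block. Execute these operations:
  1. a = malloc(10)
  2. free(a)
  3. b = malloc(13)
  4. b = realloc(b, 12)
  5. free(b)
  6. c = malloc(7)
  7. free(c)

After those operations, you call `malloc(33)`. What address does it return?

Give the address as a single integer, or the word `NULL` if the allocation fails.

Op 1: a = malloc(10) -> a = 0; heap: [0-9 ALLOC][10-55 FREE]
Op 2: free(a) -> (freed a); heap: [0-55 FREE]
Op 3: b = malloc(13) -> b = 0; heap: [0-12 ALLOC][13-55 FREE]
Op 4: b = realloc(b, 12) -> b = 0; heap: [0-11 ALLOC][12-55 FREE]
Op 5: free(b) -> (freed b); heap: [0-55 FREE]
Op 6: c = malloc(7) -> c = 0; heap: [0-6 ALLOC][7-55 FREE]
Op 7: free(c) -> (freed c); heap: [0-55 FREE]
malloc(33): first-fit scan over [0-55 FREE] -> 0

Answer: 0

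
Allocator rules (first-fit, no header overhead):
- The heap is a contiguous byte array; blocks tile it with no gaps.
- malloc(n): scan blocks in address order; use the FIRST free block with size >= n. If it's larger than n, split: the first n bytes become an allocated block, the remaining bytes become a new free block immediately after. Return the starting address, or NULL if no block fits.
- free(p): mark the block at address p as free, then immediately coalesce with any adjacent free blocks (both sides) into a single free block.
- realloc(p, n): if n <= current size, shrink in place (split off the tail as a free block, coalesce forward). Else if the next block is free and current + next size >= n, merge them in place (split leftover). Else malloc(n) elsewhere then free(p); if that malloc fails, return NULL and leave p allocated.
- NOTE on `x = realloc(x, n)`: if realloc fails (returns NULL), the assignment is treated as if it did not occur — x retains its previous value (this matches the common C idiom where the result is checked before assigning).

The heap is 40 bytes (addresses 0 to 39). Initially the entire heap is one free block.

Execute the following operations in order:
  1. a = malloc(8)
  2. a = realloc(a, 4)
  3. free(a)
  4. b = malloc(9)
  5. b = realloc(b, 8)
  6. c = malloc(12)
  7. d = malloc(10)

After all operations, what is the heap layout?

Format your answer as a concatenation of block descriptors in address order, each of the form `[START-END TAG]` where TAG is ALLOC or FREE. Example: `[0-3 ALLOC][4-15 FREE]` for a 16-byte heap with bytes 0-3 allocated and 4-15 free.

Answer: [0-7 ALLOC][8-19 ALLOC][20-29 ALLOC][30-39 FREE]

Derivation:
Op 1: a = malloc(8) -> a = 0; heap: [0-7 ALLOC][8-39 FREE]
Op 2: a = realloc(a, 4) -> a = 0; heap: [0-3 ALLOC][4-39 FREE]
Op 3: free(a) -> (freed a); heap: [0-39 FREE]
Op 4: b = malloc(9) -> b = 0; heap: [0-8 ALLOC][9-39 FREE]
Op 5: b = realloc(b, 8) -> b = 0; heap: [0-7 ALLOC][8-39 FREE]
Op 6: c = malloc(12) -> c = 8; heap: [0-7 ALLOC][8-19 ALLOC][20-39 FREE]
Op 7: d = malloc(10) -> d = 20; heap: [0-7 ALLOC][8-19 ALLOC][20-29 ALLOC][30-39 FREE]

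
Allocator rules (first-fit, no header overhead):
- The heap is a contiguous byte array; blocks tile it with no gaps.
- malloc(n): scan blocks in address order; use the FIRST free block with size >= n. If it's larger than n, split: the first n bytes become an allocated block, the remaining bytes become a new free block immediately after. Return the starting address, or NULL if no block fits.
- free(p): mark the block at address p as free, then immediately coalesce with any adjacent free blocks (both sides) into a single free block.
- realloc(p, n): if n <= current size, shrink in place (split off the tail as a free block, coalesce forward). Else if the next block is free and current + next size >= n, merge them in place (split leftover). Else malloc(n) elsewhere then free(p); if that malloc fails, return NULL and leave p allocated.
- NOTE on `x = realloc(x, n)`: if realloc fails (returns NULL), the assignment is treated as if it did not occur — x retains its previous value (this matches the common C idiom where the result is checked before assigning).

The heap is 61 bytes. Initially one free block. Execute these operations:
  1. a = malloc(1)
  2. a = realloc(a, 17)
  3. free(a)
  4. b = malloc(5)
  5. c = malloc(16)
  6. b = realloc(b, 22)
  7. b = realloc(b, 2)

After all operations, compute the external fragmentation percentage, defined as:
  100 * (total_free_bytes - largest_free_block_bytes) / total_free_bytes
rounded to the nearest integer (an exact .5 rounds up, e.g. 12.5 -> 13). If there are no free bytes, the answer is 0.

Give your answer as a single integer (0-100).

Answer: 12

Derivation:
Op 1: a = malloc(1) -> a = 0; heap: [0-0 ALLOC][1-60 FREE]
Op 2: a = realloc(a, 17) -> a = 0; heap: [0-16 ALLOC][17-60 FREE]
Op 3: free(a) -> (freed a); heap: [0-60 FREE]
Op 4: b = malloc(5) -> b = 0; heap: [0-4 ALLOC][5-60 FREE]
Op 5: c = malloc(16) -> c = 5; heap: [0-4 ALLOC][5-20 ALLOC][21-60 FREE]
Op 6: b = realloc(b, 22) -> b = 21; heap: [0-4 FREE][5-20 ALLOC][21-42 ALLOC][43-60 FREE]
Op 7: b = realloc(b, 2) -> b = 21; heap: [0-4 FREE][5-20 ALLOC][21-22 ALLOC][23-60 FREE]
Free blocks: [5 38] total_free=43 largest=38 -> 100*(43-38)/43 = 500/43 ≈ 11.628 -> rounds to 12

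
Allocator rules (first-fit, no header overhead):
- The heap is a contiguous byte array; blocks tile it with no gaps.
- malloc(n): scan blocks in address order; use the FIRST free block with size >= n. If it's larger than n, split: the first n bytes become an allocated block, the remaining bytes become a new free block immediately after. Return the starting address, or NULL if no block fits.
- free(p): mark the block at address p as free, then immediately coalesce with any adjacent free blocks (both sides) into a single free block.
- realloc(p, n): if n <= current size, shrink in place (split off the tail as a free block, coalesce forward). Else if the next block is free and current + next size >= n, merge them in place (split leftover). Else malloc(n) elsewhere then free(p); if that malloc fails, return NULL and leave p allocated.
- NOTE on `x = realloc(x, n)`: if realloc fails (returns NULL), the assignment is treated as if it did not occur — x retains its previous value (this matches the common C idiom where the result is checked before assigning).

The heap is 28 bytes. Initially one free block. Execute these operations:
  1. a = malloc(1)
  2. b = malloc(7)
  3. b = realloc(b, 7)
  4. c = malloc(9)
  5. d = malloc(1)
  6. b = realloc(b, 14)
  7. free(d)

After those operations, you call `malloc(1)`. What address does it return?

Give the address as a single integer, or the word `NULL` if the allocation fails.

Op 1: a = malloc(1) -> a = 0; heap: [0-0 ALLOC][1-27 FREE]
Op 2: b = malloc(7) -> b = 1; heap: [0-0 ALLOC][1-7 ALLOC][8-27 FREE]
Op 3: b = realloc(b, 7) -> b = 1; heap: [0-0 ALLOC][1-7 ALLOC][8-27 FREE]
Op 4: c = malloc(9) -> c = 8; heap: [0-0 ALLOC][1-7 ALLOC][8-16 ALLOC][17-27 FREE]
Op 5: d = malloc(1) -> d = 17; heap: [0-0 ALLOC][1-7 ALLOC][8-16 ALLOC][17-17 ALLOC][18-27 FREE]
Op 6: b = realloc(b, 14) -> NULL (b unchanged); heap: [0-0 ALLOC][1-7 ALLOC][8-16 ALLOC][17-17 ALLOC][18-27 FREE]
Op 7: free(d) -> (freed d); heap: [0-0 ALLOC][1-7 ALLOC][8-16 ALLOC][17-27 FREE]
malloc(1): first-fit scan over [0-0 ALLOC][1-7 ALLOC][8-16 ALLOC][17-27 FREE] -> 17

Answer: 17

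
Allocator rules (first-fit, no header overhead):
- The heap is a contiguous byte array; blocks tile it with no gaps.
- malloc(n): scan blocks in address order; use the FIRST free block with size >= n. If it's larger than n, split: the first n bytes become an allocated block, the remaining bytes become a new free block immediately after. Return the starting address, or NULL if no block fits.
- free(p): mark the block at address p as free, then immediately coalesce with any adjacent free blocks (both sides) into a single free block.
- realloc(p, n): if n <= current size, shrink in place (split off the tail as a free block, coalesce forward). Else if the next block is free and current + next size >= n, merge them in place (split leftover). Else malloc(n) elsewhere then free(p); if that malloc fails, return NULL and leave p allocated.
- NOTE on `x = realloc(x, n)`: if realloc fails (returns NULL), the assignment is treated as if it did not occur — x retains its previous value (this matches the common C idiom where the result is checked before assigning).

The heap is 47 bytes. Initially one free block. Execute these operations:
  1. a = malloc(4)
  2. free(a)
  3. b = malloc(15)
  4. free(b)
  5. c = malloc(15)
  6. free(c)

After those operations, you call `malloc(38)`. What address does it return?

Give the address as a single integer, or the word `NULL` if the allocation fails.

Answer: 0

Derivation:
Op 1: a = malloc(4) -> a = 0; heap: [0-3 ALLOC][4-46 FREE]
Op 2: free(a) -> (freed a); heap: [0-46 FREE]
Op 3: b = malloc(15) -> b = 0; heap: [0-14 ALLOC][15-46 FREE]
Op 4: free(b) -> (freed b); heap: [0-46 FREE]
Op 5: c = malloc(15) -> c = 0; heap: [0-14 ALLOC][15-46 FREE]
Op 6: free(c) -> (freed c); heap: [0-46 FREE]
malloc(38): first-fit scan over [0-46 FREE] -> 0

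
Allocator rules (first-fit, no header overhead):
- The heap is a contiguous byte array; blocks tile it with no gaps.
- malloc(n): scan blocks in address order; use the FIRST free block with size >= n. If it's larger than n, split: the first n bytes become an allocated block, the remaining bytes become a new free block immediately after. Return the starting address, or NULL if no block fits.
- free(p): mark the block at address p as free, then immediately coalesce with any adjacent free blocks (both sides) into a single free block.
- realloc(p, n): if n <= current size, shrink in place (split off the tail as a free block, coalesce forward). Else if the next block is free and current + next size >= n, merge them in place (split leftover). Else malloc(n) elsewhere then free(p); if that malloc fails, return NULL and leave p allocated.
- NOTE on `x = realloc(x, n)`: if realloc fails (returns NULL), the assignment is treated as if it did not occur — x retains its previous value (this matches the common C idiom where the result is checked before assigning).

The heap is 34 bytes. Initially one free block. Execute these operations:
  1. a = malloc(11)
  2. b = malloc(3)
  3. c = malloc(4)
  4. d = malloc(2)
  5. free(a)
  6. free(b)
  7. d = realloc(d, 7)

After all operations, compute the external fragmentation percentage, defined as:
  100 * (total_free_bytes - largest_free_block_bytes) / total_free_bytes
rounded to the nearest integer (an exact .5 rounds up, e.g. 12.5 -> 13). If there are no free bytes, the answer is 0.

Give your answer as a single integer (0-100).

Op 1: a = malloc(11) -> a = 0; heap: [0-10 ALLOC][11-33 FREE]
Op 2: b = malloc(3) -> b = 11; heap: [0-10 ALLOC][11-13 ALLOC][14-33 FREE]
Op 3: c = malloc(4) -> c = 14; heap: [0-10 ALLOC][11-13 ALLOC][14-17 ALLOC][18-33 FREE]
Op 4: d = malloc(2) -> d = 18; heap: [0-10 ALLOC][11-13 ALLOC][14-17 ALLOC][18-19 ALLOC][20-33 FREE]
Op 5: free(a) -> (freed a); heap: [0-10 FREE][11-13 ALLOC][14-17 ALLOC][18-19 ALLOC][20-33 FREE]
Op 6: free(b) -> (freed b); heap: [0-13 FREE][14-17 ALLOC][18-19 ALLOC][20-33 FREE]
Op 7: d = realloc(d, 7) -> d = 18; heap: [0-13 FREE][14-17 ALLOC][18-24 ALLOC][25-33 FREE]
Free blocks: [14 9] total_free=23 largest=14 -> 100*(23-14)/23 = 900/23 ≈ 39.130 -> rounds to 39

Answer: 39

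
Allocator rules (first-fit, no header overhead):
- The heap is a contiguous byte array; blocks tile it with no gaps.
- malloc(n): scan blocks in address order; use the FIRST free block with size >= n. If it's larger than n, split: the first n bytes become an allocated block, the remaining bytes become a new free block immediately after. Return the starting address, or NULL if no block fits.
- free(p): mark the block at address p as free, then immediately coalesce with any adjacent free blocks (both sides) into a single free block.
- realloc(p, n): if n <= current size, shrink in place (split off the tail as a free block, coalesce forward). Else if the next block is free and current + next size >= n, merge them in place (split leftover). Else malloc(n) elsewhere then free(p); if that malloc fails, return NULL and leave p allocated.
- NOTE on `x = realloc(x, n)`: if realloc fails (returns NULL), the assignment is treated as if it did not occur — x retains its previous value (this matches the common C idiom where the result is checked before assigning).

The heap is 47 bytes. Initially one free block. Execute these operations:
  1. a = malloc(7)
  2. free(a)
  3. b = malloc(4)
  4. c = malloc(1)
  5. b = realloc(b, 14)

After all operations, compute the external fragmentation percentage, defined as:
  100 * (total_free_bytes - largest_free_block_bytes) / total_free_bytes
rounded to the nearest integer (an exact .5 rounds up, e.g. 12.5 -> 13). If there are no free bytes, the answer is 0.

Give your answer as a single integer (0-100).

Answer: 13

Derivation:
Op 1: a = malloc(7) -> a = 0; heap: [0-6 ALLOC][7-46 FREE]
Op 2: free(a) -> (freed a); heap: [0-46 FREE]
Op 3: b = malloc(4) -> b = 0; heap: [0-3 ALLOC][4-46 FREE]
Op 4: c = malloc(1) -> c = 4; heap: [0-3 ALLOC][4-4 ALLOC][5-46 FREE]
Op 5: b = realloc(b, 14) -> b = 5; heap: [0-3 FREE][4-4 ALLOC][5-18 ALLOC][19-46 FREE]
Free blocks: [4 28] total_free=32 largest=28 -> 100*(32-28)/32 = 400/32 = 12.5 -> rounds to 13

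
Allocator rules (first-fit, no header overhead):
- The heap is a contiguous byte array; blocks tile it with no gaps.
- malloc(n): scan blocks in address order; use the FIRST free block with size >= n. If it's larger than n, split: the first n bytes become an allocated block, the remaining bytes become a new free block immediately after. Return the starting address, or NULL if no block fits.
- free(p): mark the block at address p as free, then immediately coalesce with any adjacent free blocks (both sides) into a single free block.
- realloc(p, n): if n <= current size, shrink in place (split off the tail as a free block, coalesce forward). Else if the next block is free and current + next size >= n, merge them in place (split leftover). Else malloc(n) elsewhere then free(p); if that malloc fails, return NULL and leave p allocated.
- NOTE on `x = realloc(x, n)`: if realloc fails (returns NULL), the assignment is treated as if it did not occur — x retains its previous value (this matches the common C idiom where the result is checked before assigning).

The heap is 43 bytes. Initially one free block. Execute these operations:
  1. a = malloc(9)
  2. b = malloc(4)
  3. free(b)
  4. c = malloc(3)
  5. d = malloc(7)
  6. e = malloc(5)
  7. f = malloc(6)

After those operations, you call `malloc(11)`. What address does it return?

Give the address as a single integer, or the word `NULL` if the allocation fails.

Answer: 30

Derivation:
Op 1: a = malloc(9) -> a = 0; heap: [0-8 ALLOC][9-42 FREE]
Op 2: b = malloc(4) -> b = 9; heap: [0-8 ALLOC][9-12 ALLOC][13-42 FREE]
Op 3: free(b) -> (freed b); heap: [0-8 ALLOC][9-42 FREE]
Op 4: c = malloc(3) -> c = 9; heap: [0-8 ALLOC][9-11 ALLOC][12-42 FREE]
Op 5: d = malloc(7) -> d = 12; heap: [0-8 ALLOC][9-11 ALLOC][12-18 ALLOC][19-42 FREE]
Op 6: e = malloc(5) -> e = 19; heap: [0-8 ALLOC][9-11 ALLOC][12-18 ALLOC][19-23 ALLOC][24-42 FREE]
Op 7: f = malloc(6) -> f = 24; heap: [0-8 ALLOC][9-11 ALLOC][12-18 ALLOC][19-23 ALLOC][24-29 ALLOC][30-42 FREE]
malloc(11): first-fit scan over [0-8 ALLOC][9-11 ALLOC][12-18 ALLOC][19-23 ALLOC][24-29 ALLOC][30-42 FREE] -> 30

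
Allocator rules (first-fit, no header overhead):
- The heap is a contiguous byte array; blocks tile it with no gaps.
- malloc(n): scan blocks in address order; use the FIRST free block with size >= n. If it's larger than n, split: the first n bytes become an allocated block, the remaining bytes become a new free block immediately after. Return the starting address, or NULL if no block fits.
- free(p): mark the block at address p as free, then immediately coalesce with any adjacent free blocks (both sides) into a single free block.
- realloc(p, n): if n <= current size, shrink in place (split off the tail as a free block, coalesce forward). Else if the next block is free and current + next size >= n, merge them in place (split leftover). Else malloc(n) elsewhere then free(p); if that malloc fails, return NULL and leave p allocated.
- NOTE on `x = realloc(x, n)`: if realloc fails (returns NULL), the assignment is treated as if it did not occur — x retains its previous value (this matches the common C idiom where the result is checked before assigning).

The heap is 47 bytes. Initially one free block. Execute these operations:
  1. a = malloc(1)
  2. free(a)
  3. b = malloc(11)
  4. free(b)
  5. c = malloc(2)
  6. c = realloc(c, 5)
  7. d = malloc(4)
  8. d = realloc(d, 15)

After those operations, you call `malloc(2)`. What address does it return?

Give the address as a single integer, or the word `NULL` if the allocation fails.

Answer: 20

Derivation:
Op 1: a = malloc(1) -> a = 0; heap: [0-0 ALLOC][1-46 FREE]
Op 2: free(a) -> (freed a); heap: [0-46 FREE]
Op 3: b = malloc(11) -> b = 0; heap: [0-10 ALLOC][11-46 FREE]
Op 4: free(b) -> (freed b); heap: [0-46 FREE]
Op 5: c = malloc(2) -> c = 0; heap: [0-1 ALLOC][2-46 FREE]
Op 6: c = realloc(c, 5) -> c = 0; heap: [0-4 ALLOC][5-46 FREE]
Op 7: d = malloc(4) -> d = 5; heap: [0-4 ALLOC][5-8 ALLOC][9-46 FREE]
Op 8: d = realloc(d, 15) -> d = 5; heap: [0-4 ALLOC][5-19 ALLOC][20-46 FREE]
malloc(2): first-fit scan over [0-4 ALLOC][5-19 ALLOC][20-46 FREE] -> 20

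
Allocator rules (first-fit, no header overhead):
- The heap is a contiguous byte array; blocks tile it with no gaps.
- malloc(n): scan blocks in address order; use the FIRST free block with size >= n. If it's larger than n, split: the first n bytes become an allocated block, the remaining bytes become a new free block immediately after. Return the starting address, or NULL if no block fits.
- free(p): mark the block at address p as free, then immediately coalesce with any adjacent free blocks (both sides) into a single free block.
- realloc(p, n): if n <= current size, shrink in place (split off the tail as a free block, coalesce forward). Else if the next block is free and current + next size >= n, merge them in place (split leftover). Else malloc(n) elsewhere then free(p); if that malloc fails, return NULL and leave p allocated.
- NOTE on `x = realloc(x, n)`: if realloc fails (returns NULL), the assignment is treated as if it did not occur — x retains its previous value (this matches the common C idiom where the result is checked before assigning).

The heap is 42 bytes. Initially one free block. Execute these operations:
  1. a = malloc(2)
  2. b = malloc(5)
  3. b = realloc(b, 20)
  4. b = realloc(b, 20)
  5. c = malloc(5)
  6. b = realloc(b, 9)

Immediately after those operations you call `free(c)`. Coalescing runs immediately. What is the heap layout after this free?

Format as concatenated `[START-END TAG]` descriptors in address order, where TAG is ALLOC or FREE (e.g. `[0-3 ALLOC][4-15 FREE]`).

Answer: [0-1 ALLOC][2-10 ALLOC][11-41 FREE]

Derivation:
Op 1: a = malloc(2) -> a = 0; heap: [0-1 ALLOC][2-41 FREE]
Op 2: b = malloc(5) -> b = 2; heap: [0-1 ALLOC][2-6 ALLOC][7-41 FREE]
Op 3: b = realloc(b, 20) -> b = 2; heap: [0-1 ALLOC][2-21 ALLOC][22-41 FREE]
Op 4: b = realloc(b, 20) -> b = 2; heap: [0-1 ALLOC][2-21 ALLOC][22-41 FREE]
Op 5: c = malloc(5) -> c = 22; heap: [0-1 ALLOC][2-21 ALLOC][22-26 ALLOC][27-41 FREE]
Op 6: b = realloc(b, 9) -> b = 2; heap: [0-1 ALLOC][2-10 ALLOC][11-21 FREE][22-26 ALLOC][27-41 FREE]
free(c): c = 22 -> block [22-26 ALLOC]; mark free, coalesce with adjacent free neighbors -> [0-1 ALLOC][2-10 ALLOC][11-41 FREE]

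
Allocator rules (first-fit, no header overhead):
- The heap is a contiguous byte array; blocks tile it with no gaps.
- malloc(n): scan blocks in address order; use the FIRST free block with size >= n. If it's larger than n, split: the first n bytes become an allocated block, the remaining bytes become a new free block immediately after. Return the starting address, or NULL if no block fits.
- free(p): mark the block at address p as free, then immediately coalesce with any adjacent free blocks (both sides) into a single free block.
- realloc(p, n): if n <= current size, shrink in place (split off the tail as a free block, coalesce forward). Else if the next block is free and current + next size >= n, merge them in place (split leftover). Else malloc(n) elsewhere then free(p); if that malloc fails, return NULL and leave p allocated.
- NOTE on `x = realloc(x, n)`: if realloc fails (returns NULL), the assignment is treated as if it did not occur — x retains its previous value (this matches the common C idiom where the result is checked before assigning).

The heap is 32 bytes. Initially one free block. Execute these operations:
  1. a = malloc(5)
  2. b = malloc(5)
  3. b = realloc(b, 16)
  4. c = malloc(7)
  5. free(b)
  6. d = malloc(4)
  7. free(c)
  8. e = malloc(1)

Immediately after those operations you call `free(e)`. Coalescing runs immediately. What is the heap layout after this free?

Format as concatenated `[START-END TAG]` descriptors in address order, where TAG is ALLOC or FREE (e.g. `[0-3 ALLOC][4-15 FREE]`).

Answer: [0-4 ALLOC][5-8 ALLOC][9-31 FREE]

Derivation:
Op 1: a = malloc(5) -> a = 0; heap: [0-4 ALLOC][5-31 FREE]
Op 2: b = malloc(5) -> b = 5; heap: [0-4 ALLOC][5-9 ALLOC][10-31 FREE]
Op 3: b = realloc(b, 16) -> b = 5; heap: [0-4 ALLOC][5-20 ALLOC][21-31 FREE]
Op 4: c = malloc(7) -> c = 21; heap: [0-4 ALLOC][5-20 ALLOC][21-27 ALLOC][28-31 FREE]
Op 5: free(b) -> (freed b); heap: [0-4 ALLOC][5-20 FREE][21-27 ALLOC][28-31 FREE]
Op 6: d = malloc(4) -> d = 5; heap: [0-4 ALLOC][5-8 ALLOC][9-20 FREE][21-27 ALLOC][28-31 FREE]
Op 7: free(c) -> (freed c); heap: [0-4 ALLOC][5-8 ALLOC][9-31 FREE]
Op 8: e = malloc(1) -> e = 9; heap: [0-4 ALLOC][5-8 ALLOC][9-9 ALLOC][10-31 FREE]
free(e): e = 9 -> block [9-9 ALLOC]; mark free, coalesce with adjacent free neighbors -> [0-4 ALLOC][5-8 ALLOC][9-31 FREE]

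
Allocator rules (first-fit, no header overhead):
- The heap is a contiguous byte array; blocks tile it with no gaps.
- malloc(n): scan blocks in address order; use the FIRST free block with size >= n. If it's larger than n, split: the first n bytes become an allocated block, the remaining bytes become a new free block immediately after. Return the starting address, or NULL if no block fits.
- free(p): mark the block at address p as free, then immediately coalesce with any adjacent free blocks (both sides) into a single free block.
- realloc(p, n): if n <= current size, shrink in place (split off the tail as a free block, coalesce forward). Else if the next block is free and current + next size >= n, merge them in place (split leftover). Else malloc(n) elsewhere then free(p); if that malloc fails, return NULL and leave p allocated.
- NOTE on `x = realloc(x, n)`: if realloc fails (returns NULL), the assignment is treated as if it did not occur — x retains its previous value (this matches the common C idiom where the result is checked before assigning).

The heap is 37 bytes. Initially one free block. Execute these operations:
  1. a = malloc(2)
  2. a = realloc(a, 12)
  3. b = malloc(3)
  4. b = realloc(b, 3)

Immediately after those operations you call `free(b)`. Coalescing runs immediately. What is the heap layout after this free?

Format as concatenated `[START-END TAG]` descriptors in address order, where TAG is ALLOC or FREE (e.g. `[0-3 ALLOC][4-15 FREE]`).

Op 1: a = malloc(2) -> a = 0; heap: [0-1 ALLOC][2-36 FREE]
Op 2: a = realloc(a, 12) -> a = 0; heap: [0-11 ALLOC][12-36 FREE]
Op 3: b = malloc(3) -> b = 12; heap: [0-11 ALLOC][12-14 ALLOC][15-36 FREE]
Op 4: b = realloc(b, 3) -> b = 12; heap: [0-11 ALLOC][12-14 ALLOC][15-36 FREE]
free(b): b = 12 -> block [12-14 ALLOC]; mark free, coalesce with adjacent free neighbors -> [0-11 ALLOC][12-36 FREE]

Answer: [0-11 ALLOC][12-36 FREE]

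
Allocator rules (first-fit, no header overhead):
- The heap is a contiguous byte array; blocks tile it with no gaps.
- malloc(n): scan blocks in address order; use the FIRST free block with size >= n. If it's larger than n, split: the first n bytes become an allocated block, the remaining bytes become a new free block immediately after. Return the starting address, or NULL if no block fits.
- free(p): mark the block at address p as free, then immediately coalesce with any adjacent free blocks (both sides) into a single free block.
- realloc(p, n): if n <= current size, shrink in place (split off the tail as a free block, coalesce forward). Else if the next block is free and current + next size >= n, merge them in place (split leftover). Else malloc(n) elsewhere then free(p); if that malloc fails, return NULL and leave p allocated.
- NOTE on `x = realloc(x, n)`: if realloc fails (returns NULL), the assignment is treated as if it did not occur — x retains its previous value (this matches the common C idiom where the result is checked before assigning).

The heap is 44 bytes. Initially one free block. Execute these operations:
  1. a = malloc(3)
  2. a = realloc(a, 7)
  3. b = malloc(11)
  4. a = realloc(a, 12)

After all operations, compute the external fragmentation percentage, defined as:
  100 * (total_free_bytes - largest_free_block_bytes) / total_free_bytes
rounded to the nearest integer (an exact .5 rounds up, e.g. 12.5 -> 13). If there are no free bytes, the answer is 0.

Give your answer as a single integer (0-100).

Op 1: a = malloc(3) -> a = 0; heap: [0-2 ALLOC][3-43 FREE]
Op 2: a = realloc(a, 7) -> a = 0; heap: [0-6 ALLOC][7-43 FREE]
Op 3: b = malloc(11) -> b = 7; heap: [0-6 ALLOC][7-17 ALLOC][18-43 FREE]
Op 4: a = realloc(a, 12) -> a = 18; heap: [0-6 FREE][7-17 ALLOC][18-29 ALLOC][30-43 FREE]
Free blocks: [7 14] total_free=21 largest=14 -> 100*(21-14)/21 = 700/21 ≈ 33.333 -> rounds to 33

Answer: 33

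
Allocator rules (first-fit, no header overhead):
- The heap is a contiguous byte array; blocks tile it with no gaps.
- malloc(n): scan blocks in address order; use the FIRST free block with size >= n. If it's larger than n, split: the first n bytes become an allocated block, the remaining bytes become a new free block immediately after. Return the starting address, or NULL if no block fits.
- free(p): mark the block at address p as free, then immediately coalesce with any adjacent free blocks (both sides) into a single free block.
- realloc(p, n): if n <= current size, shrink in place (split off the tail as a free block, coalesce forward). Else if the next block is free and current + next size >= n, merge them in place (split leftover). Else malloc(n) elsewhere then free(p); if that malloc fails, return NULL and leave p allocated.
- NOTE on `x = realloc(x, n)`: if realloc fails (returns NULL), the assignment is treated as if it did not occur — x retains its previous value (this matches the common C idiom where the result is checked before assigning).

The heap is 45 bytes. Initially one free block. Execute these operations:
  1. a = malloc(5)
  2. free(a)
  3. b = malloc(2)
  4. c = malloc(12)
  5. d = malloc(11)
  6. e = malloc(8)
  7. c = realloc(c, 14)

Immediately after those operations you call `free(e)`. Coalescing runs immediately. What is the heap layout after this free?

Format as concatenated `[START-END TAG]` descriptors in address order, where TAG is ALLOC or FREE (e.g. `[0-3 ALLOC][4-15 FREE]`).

Op 1: a = malloc(5) -> a = 0; heap: [0-4 ALLOC][5-44 FREE]
Op 2: free(a) -> (freed a); heap: [0-44 FREE]
Op 3: b = malloc(2) -> b = 0; heap: [0-1 ALLOC][2-44 FREE]
Op 4: c = malloc(12) -> c = 2; heap: [0-1 ALLOC][2-13 ALLOC][14-44 FREE]
Op 5: d = malloc(11) -> d = 14; heap: [0-1 ALLOC][2-13 ALLOC][14-24 ALLOC][25-44 FREE]
Op 6: e = malloc(8) -> e = 25; heap: [0-1 ALLOC][2-13 ALLOC][14-24 ALLOC][25-32 ALLOC][33-44 FREE]
Op 7: c = realloc(c, 14) -> NULL (c unchanged); heap: [0-1 ALLOC][2-13 ALLOC][14-24 ALLOC][25-32 ALLOC][33-44 FREE]
free(e): e = 25 -> block [25-32 ALLOC]; mark free, coalesce with adjacent free neighbors -> [0-1 ALLOC][2-13 ALLOC][14-24 ALLOC][25-44 FREE]

Answer: [0-1 ALLOC][2-13 ALLOC][14-24 ALLOC][25-44 FREE]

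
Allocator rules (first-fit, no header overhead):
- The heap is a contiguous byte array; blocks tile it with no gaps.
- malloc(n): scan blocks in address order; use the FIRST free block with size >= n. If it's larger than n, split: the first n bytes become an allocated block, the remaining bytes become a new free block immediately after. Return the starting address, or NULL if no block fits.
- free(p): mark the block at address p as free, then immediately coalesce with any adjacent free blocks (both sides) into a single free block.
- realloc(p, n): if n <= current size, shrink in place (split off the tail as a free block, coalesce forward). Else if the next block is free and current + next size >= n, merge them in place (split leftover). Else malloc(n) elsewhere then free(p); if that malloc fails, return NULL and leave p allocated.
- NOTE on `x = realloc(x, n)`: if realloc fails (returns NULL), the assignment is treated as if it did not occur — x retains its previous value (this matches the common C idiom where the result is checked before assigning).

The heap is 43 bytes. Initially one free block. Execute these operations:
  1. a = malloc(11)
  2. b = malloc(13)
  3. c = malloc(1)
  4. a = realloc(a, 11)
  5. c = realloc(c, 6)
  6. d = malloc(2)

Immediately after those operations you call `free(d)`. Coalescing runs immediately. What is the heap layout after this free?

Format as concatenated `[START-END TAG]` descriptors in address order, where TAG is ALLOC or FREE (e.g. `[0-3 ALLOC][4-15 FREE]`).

Op 1: a = malloc(11) -> a = 0; heap: [0-10 ALLOC][11-42 FREE]
Op 2: b = malloc(13) -> b = 11; heap: [0-10 ALLOC][11-23 ALLOC][24-42 FREE]
Op 3: c = malloc(1) -> c = 24; heap: [0-10 ALLOC][11-23 ALLOC][24-24 ALLOC][25-42 FREE]
Op 4: a = realloc(a, 11) -> a = 0; heap: [0-10 ALLOC][11-23 ALLOC][24-24 ALLOC][25-42 FREE]
Op 5: c = realloc(c, 6) -> c = 24; heap: [0-10 ALLOC][11-23 ALLOC][24-29 ALLOC][30-42 FREE]
Op 6: d = malloc(2) -> d = 30; heap: [0-10 ALLOC][11-23 ALLOC][24-29 ALLOC][30-31 ALLOC][32-42 FREE]
free(d): d = 30 -> block [30-31 ALLOC]; mark free, coalesce with adjacent free neighbors -> [0-10 ALLOC][11-23 ALLOC][24-29 ALLOC][30-42 FREE]

Answer: [0-10 ALLOC][11-23 ALLOC][24-29 ALLOC][30-42 FREE]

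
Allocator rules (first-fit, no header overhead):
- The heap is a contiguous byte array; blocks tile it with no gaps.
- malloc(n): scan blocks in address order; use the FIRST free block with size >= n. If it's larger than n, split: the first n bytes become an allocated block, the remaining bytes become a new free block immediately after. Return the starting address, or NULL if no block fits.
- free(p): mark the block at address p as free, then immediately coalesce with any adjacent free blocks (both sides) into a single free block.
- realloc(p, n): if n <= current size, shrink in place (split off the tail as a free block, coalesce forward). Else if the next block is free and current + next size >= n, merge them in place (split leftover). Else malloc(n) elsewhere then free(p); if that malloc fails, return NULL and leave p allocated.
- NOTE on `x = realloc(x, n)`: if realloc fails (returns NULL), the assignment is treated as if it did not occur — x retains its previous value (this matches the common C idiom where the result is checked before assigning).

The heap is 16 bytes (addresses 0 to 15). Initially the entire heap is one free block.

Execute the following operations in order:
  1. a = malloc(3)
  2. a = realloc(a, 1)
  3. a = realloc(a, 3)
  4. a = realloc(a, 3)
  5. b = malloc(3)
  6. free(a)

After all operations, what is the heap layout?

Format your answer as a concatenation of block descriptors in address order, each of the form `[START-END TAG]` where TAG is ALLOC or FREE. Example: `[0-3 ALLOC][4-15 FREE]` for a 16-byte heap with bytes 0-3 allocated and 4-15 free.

Answer: [0-2 FREE][3-5 ALLOC][6-15 FREE]

Derivation:
Op 1: a = malloc(3) -> a = 0; heap: [0-2 ALLOC][3-15 FREE]
Op 2: a = realloc(a, 1) -> a = 0; heap: [0-0 ALLOC][1-15 FREE]
Op 3: a = realloc(a, 3) -> a = 0; heap: [0-2 ALLOC][3-15 FREE]
Op 4: a = realloc(a, 3) -> a = 0; heap: [0-2 ALLOC][3-15 FREE]
Op 5: b = malloc(3) -> b = 3; heap: [0-2 ALLOC][3-5 ALLOC][6-15 FREE]
Op 6: free(a) -> (freed a); heap: [0-2 FREE][3-5 ALLOC][6-15 FREE]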